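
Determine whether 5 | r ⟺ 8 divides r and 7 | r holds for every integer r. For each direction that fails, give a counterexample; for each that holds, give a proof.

Forward direction. This fails: take r = 5. Certainly 5 ∣ 5, but 8 ∤ 5.

Converse. This fails: take r = 56. Both 8 ∣ 56 and 7 ∣ 56, yet 56 is not a multiple of 5 (since 56 = 11·5 + 1), so 5 ∤ 56.

(⇒) fails and (⇐) fails.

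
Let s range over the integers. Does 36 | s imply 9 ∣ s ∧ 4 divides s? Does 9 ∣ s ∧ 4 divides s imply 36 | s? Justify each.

[⇒] If 36 ∣ s, write s = 36q. Since 36 = 4·9, s = 9·(4q), so 9 ∣ s; and since 36 = 9·4, s = 4·(9q), so 4 ∣ s.

[⇐] Suppose 9 ∣ s and 4 ∣ s. Any common multiple of 9 and 4 is a multiple of their lcm; here gcd(9, 4) = 1, so lcm(9, 4) = 9·4 = 36, so 36 ∣ s.

Both implications hold.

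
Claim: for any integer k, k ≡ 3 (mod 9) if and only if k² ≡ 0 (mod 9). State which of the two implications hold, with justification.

[⇒] Suppose k ≡ 3 (mod 9). Write k = 9j + 3. Then (9j + 3)² = 81j² + 54j + 9 = 9(9j² + 6j + 1) + 0, so k² ≡ 0 (mod 9).

[⇐] This fails: take k = 0. Then 0² = 0 ≡ 0 (mod 9), yet 0 ≡ 0 (mod 9), not 3.

Only the forward implication holds.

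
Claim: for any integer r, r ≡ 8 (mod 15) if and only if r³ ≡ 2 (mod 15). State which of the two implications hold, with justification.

[⇒] Suppose r ≡ 8 (mod 15). Write r = 15j + 8. Then (15j + 8)³ = 3375j³ + 5400j² + 2880j + 512 = 15(225j³ + 360j² + 192j + 34) + 2, so r³ ≡ 2 (mod 15).

[⇐] Conversely, suppose r³ ≡ 2 (mod 15). The only residue r in {0, …, 14} with r³ ≡ 2 (mod 15) is r = 8, so r ≡ 8 (mod 15).

Both implications hold.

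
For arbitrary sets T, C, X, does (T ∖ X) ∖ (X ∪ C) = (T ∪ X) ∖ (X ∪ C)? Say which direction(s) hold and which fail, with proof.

Both inclusions hold.

(⊆) Let x ∈ (T ∖ X) ∖ (X ∪ C). Then x ∈ T and x ∉ C, X, from which x ∈ (T ∪ X) ∖ (X ∪ C).

(⊇) Let x ∈ (T ∪ X) ∖ (X ∪ C). Then x ∈ T and x ∉ C, X, from which x ∈ (T ∖ X) ∖ (X ∪ C).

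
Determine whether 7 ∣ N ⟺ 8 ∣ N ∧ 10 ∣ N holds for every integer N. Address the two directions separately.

Neither implication holds.

[⇒] This fails: take N = 7. Certainly 7 ∣ 7, but 8 ∤ 7.

[⇐] This fails: take N = 40. Both 8 ∣ 40 and 10 ∣ 40, yet 40 is not a multiple of 7 (since 40 = 5·7 + 5), so 7 ∤ 40.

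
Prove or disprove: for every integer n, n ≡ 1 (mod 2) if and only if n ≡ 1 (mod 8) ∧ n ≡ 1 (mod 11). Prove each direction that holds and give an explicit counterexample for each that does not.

The forward direction fails; the converse holds.

(⇒) This fails: n = 3 gives 3 ≡ 1 (mod 2) but 3 ≡ 3 (mod 8), so the conjunction on the right does not hold.

(⇐) Conversely, if n ≡ 1 (mod 8) and n ≡ 1 (mod 11), then by the Chinese remainder theorem n ≡ 1 (mod 88). Since 1 ≡ 1 (mod 2) and 2 ∣ 88, we get n ≡ 1 (mod 2).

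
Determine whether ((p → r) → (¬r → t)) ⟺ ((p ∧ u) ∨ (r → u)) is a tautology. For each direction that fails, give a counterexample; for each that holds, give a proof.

(→) This fails. Under p = F, t = F, r = T, u = F, the left side is true but the right side is false.

(←) This fails. Under p = F, t = F, r = F, u = F, the left side is false but the right side is true.

Neither direction holds.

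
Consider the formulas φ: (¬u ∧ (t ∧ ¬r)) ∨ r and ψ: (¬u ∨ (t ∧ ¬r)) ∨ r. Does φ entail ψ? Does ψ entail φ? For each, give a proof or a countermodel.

(⇒) holds; (⇐) fails.

(⇒) Assume the antecedent. If t is true, (¬u ∨ (t ∧ ¬r)) ∨ r reduces to true regardless of the other variables. If t is false, the antecedent forces (t = F, u = F, r = T) or (t = F, u = T, r = T), and (¬u ∨ (t ∧ ¬r)) ∨ r holds there. Either way (¬u ∨ (t ∧ ¬r)) ∨ r holds.

(⇐) This fails. Under t = F, u = F, r = F, the left side is false but the right side is true.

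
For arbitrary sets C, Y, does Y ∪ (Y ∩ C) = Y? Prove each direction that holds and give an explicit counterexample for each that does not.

(⟹) Let x ∈ Y ∪ (Y ∩ C). Then either x ∈ Y and x ∉ C; or x ∈ C ∩ Y. In each case x ∈ Y, so Y ∪ (Y ∩ C) ⊆ Y.

(⟸) Let x ∈ Y. Then either x ∈ Y and x ∉ C; or x ∈ C ∩ Y. In each case x ∈ Y ∪ (Y ∩ C), so Y ⊆ Y ∪ (Y ∩ C).

Both inclusions hold; the sets are equal.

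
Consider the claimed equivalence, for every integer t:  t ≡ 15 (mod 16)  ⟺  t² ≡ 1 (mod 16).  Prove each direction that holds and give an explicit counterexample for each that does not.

Forward direction. Suppose t ≡ 15 (mod 16). Write t = 16j + 15. Then (16j + 15)² = 256j² + 480j + 225 = 16(16j² + 30j + 14) + 1, so t² ≡ 1 (mod 16).

Converse. This fails: take t = 1. Then 1² = 1 ≡ 1 (mod 16), yet 1 ≡ 1 (mod 16), not 15.

(⇒) holds; (⇐) fails.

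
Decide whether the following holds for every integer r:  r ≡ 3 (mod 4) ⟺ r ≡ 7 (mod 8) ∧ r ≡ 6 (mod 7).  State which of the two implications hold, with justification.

(⟹) This fails: r = 3 gives 3 ≡ 3 (mod 4) but 3 ≡ 3 (mod 8), so the conjunction on the right does not hold.

(⟸) Conversely, if r ≡ 7 (mod 8) and r ≡ 6 (mod 7), then by the Chinese remainder theorem r ≡ 55 (mod 56). Since 55 ≡ 3 (mod 4) and 4 ∣ 56, we get r ≡ 3 (mod 4).

Not equivalent: only (⇐) holds.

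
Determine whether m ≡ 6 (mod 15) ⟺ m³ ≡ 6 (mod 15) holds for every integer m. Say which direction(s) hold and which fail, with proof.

[⇒] Suppose m ≡ 6 (mod 15). Write m = 15j + 6. Then (15j + 6)³ = 3375j³ + 4050j² + 1620j + 216 = 15(225j³ + 270j² + 108j + 14) + 6, so m³ ≡ 6 (mod 15).

[⇐] Conversely, suppose m³ ≡ 6 (mod 15). The only residue r in {0, …, 14} with r³ ≡ 6 (mod 15) is r = 6, so m ≡ 6 (mod 15).

Both directions hold.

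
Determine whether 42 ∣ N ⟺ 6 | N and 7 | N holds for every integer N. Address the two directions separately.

(⇒) If 42 ∣ N, write N = 42q. Since 42 = 7·6, N = 6·(7q), so 6 ∣ N; and since 42 = 6·7, N = 7·(6q), so 7 ∣ N.

(⇐) Suppose 6 ∣ N and 7 ∣ N. Any common multiple of 6 and 7 is a multiple of their lcm; here gcd(6, 7) = 1, so lcm(6, 7) = 6·7 = 42, so 42 ∣ N.

The biconditional holds.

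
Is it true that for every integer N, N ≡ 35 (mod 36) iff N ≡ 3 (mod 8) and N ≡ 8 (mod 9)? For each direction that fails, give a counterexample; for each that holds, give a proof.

(→) This fails: N = 71 gives 71 ≡ 35 (mod 36) but 71 ≡ 7 (mod 8), so the conjunction on the right does not hold.

(←) Conversely, if N ≡ 3 (mod 8) and N ≡ 8 (mod 9), then by the Chinese remainder theorem N ≡ 35 (mod 72). Since 35 ≡ 35 (mod 36) and 36 ∣ 72, we get N ≡ 35 (mod 36).

Only the reverse direction holds.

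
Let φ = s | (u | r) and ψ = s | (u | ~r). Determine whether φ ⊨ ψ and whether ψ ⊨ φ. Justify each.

[⇒] This fails. Under r = T, s = F, u = F, the left side is true but the right side is false.

[⇐] This fails. Under r = F, s = F, u = F, the left side is false but the right side is true.

Neither direction holds.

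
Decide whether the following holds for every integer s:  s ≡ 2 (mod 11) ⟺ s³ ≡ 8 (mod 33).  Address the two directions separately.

(⇒) This fails: take s = 13. Then 13 ≡ 2 (mod 11), but 13³ = 2197 ≡ 19 (mod 33), not 8.

(⇐) Conversely, the residues r modulo 33 with r³ ≡ 8 (mod 33) are exactly {2}, and each is ≡ 2 (mod 11).

The forward direction fails; the converse holds.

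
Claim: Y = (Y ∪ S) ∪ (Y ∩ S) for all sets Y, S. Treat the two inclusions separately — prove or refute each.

(⟹) Let x ∈ Y. Then either x ∈ Y and x ∉ S; or x ∈ Y ∩ S. In each case x ∈ (Y ∪ S) ∪ (Y ∩ S), so Y ⊆ (Y ∪ S) ∪ (Y ∩ S).

(⟸) This inclusion fails. Take Y = ∅, S = {1}; then 1 ∈ (Y ∪ S) ∪ (Y ∩ S) but 1 ∉ Y.

The sets are not equal: only the forward inclusion holds.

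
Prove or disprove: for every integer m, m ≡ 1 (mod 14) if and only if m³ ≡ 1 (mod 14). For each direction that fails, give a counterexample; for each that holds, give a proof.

Forward direction. Suppose m ≡ 1 (mod 14). Write m = 14j + 1. Then (14j + 1)³ = 2744j³ + 588j² + 42j + 1 = 14(196j³ + 42j² + 3j) + 1, so m³ ≡ 1 (mod 14).

Converse. This fails: take m = 9. Then 9³ = 729 ≡ 1 (mod 14), yet 9 ≡ 9 (mod 14), not 1.

Only the forward implication holds.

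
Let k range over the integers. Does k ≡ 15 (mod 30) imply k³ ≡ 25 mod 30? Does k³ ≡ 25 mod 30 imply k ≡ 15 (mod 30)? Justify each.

[⇒] This fails: take k = 15. Then 15 ≡ 15 (mod 30), but 15³ = 3375 ≡ 15 (mod 30), not 25.

[⇐] This fails: take k = 25. Then 25³ = 15625 ≡ 25 (mod 30), yet 25 ≡ 25 (mod 30), not 15.

Neither direction holds.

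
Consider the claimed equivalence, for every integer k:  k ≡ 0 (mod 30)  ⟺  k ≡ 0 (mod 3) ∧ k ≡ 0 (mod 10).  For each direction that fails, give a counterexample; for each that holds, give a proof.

Both implications hold.

Converse. If k ≡ 0 (mod 3) and k ≡ 0 (mod 10), then by the Chinese remainder theorem k ≡ 0 (mod 30). This is exactly k ≡ 0 (mod 30).

Forward direction. Suppose k ≡ 0 (mod 30); write k = 30j + 0. Since 3 ∣ 30, reducing mod 3 gives k ≡ 0 (mod 3); since 10 ∣ 30, reducing mod 10 gives k ≡ 0 (mod 10).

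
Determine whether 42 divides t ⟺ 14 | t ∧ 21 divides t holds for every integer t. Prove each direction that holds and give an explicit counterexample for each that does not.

[⇒] If 42 ∣ t, write t = 42q. Since 42 = 3·14, t = 14·(3q), so 14 ∣ t; and since 42 = 2·21, t = 21·(2q), so 21 ∣ t.

[⇐] Suppose 14 ∣ t and 21 ∣ t. Any common multiple of 14 and 21 is a multiple of their lcm; here lcm(14, 21) = 14·21/gcd(14, 21) = 294/7 = 42, so 42 ∣ t.

Equivalent; both directions hold.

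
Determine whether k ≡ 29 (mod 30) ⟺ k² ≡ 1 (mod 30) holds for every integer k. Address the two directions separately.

Only the forward direction holds.

(←) This fails: take k = 1. Then 1² = 1 ≡ 1 (mod 30), yet 1 ≡ 1 (mod 30), not 29.

(→) Suppose k ≡ 29 (mod 30). Write k = 30j + 29. Then (30j + 29)² = 900j² + 1740j + 841 = 30(30j² + 58j + 28) + 1, so k² ≡ 1 (mod 30).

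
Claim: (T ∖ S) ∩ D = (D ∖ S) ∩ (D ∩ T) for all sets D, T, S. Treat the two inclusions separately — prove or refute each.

Both inclusions hold; the sets are equal.

Forward inclusion. Let x ∈ (T ∖ S) ∩ D. Then x ∈ D ∩ T and x ∉ S, from which x ∈ (D ∖ S) ∩ (D ∩ T).

Reverse inclusion. Let x ∈ (D ∖ S) ∩ (D ∩ T). Then x ∈ D ∩ T and x ∉ S, from which x ∈ (T ∖ S) ∩ D.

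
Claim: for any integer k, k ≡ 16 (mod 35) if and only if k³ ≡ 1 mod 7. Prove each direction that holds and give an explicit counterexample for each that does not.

Only the forward implication holds.

(⟹) Suppose k ≡ 16 (mod 35). Then k³ ≡ 16³ = 4096 (mod 35), and since 7 ∣ 35, also k³ ≡ 1 (mod 7).

(⟸) This fails: take k = 1. Then 1³ = 1 ≡ 1 (mod 7), yet 1 ≡ 1 (mod 35), not 16.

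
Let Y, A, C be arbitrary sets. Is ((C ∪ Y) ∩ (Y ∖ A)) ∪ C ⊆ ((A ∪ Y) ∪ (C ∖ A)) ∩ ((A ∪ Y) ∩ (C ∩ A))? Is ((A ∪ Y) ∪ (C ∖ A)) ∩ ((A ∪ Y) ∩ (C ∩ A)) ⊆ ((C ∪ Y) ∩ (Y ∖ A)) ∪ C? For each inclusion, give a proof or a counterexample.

Forward inclusion. This inclusion fails. Take Y = {1}, A = ∅, C = ∅; then 1 ∈ ((C ∪ Y) ∩ (Y ∖ A)) ∪ C but 1 ∉ ((A ∪ Y) ∪ (C ∖ A)) ∩ ((A ∪ Y) ∩ (C ∩ A)).

Reverse inclusion. Let x ∈ ((A ∪ Y) ∪ (C ∖ A)) ∩ ((A ∪ Y) ∩ (C ∩ A)). Then either x ∈ A ∩ C and x ∉ Y; or x ∈ Y ∩ A ∩ C. In each case x ∈ ((C ∪ Y) ∩ (Y ∖ A)) ∪ C, so ((A ∪ Y) ∪ (C ∖ A)) ∩ ((A ∪ Y) ∩ (C ∩ A)) ⊆ ((C ∪ Y) ∩ (Y ∖ A)) ∪ C.

(⊆) fails; (⊇) holds.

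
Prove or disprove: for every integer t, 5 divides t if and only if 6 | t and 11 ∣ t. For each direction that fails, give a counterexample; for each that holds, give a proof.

(→) This fails: take t = 5. Certainly 5 ∣ 5, but 6 ∤ 5.

(←) This fails: take t = 66. Both 6 ∣ 66 and 11 ∣ 66, yet 66 is not a multiple of 5 (since 66 = 13·5 + 1), so 5 ∤ 66.

Neither direction holds.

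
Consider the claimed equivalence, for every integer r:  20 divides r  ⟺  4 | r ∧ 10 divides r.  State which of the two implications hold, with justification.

Equivalent; both directions hold.

(→) If 20 ∣ r, write r = 20q. Since 20 = 5·4, r = 4·(5q), so 4 ∣ r; and since 20 = 2·10, r = 10·(2q), so 10 ∣ r.

(←) Suppose 4 ∣ r and 10 ∣ r. Any common multiple of 4 and 10 is a multiple of their lcm; here lcm(4, 10) = 4·10/gcd(4, 10) = 40/2 = 20, so 20 ∣ r.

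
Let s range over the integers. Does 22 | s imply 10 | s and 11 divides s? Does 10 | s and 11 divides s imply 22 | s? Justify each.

Forward direction. This fails: take s = 22. Certainly 22 ∣ 22, but 10 ∤ 22.

Converse. Suppose 10 ∣ s and 11 ∣ s. Any common multiple of 10 and 11 is a multiple of their lcm; here gcd(10, 11) = 1, so lcm(10, 11) = 10·11 = 110, so 110 ∣ s. Since 22 ∣ 110, it follows that 22 ∣ s.

The forward direction fails; the converse holds.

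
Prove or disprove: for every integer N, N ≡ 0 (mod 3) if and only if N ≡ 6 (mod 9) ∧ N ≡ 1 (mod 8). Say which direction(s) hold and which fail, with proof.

(⟹) This fails: N = 0 gives 0 ≡ 0 (mod 3) but 0 ≡ 0 (mod 9), so the conjunction on the right does not hold.

(⟸) Conversely, if N ≡ 6 (mod 9) and N ≡ 1 (mod 8), then by the Chinese remainder theorem N ≡ 33 (mod 72). Since 33 ≡ 0 (mod 3) and 3 ∣ 72, we get N ≡ 0 (mod 3).

The forward direction fails; the converse holds.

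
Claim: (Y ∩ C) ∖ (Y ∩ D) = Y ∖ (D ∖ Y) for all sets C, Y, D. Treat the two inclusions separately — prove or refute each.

The sets are not equal: only the forward inclusion holds.

(⊆) Let x ∈ (Y ∩ C) ∖ (Y ∩ D). Then x ∈ C ∩ Y and x ∉ D, from which x ∈ Y ∖ (D ∖ Y).

(⊇) This inclusion fails. Take C = ∅, Y = {1}, D = ∅; then 1 ∈ Y ∖ (D ∖ Y) but 1 ∉ (Y ∩ C) ∖ (Y ∩ D).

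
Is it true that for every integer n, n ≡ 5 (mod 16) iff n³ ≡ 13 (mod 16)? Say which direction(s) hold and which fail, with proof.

(→) Suppose n ≡ 5 (mod 16). Write n = 16j + 5. Then (16j + 5)³ = 4096j³ + 3840j² + 1200j + 125 = 16(256j³ + 240j² + 75j + 7) + 13, so n³ ≡ 13 (mod 16).

(←) Conversely, suppose n³ ≡ 13 (mod 16). The only residue r in {0, …, 15} with r³ ≡ 13 (mod 16) is r = 5, so n ≡ 5 (mod 16).

Both directions hold.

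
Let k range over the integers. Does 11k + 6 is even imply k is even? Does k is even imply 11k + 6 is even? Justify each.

(⟹) Suppose 11k + 6 is even. Since 11 is odd, 11k and k have the same parity, so 11k + 6 ≡ k + 6 (mod 2). As 6 is even, 11k + 6 is even exactly when k is even. Thus k is even.

(⟸) Conversely, suppose k is even; write k = 2j. Then 11k + 6 = 11·(2j) + 6 = 2·11j + 6, which is even.

Both directions hold; the statement is true.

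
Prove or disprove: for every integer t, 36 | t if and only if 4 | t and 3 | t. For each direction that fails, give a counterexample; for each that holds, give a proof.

Forward direction. If 36 ∣ t, write t = 36q. Since 36 = 9·4, t = 4·(9q), so 4 ∣ t; and since 36 = 12·3, t = 3·(12q), so 3 ∣ t.

Converse. This fails: take t = 12. Both 4 ∣ 12 and 3 ∣ 12, yet 12 is not a multiple of 36 (since 12 = 0·36 + 12), so 36 ∤ 12.

(⇒) holds; (⇐) fails.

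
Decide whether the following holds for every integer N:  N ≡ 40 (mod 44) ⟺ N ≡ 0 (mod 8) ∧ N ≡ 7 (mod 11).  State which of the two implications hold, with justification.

Not equivalent: only (⇐) holds.

(→) This fails: N = 84 gives 84 ≡ 40 (mod 44) but 84 ≡ 4 (mod 8), so the conjunction on the right does not hold.

(←) Conversely, if N ≡ 0 (mod 8) and N ≡ 7 (mod 11), then by the Chinese remainder theorem N ≡ 40 (mod 88). Since 40 ≡ 40 (mod 44) and 44 ∣ 88, we get N ≡ 40 (mod 44).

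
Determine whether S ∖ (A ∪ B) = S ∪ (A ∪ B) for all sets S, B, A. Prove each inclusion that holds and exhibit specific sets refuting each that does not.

(⟸) This inclusion fails. Take S = ∅, B = {1}, A = ∅; then 1 ∈ S ∪ (A ∪ B) but 1 ∉ S ∖ (A ∪ B).

(⟹) Let x ∈ S ∖ (A ∪ B). Then x ∈ S and x ∉ B, A, from which x ∈ S ∪ (A ∪ B).

(⊆) holds; (⊇) fails.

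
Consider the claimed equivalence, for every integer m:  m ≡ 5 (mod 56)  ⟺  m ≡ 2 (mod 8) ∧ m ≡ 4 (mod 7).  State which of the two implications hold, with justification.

Neither direction holds.

(⇒) This fails: m = 5 gives 5 ≡ 5 (mod 56) but 5 ≡ 5 (mod 8), so the conjunction on the right does not hold.

(⇐) This fails: m = 18 satisfies both congruences on the right (18 ≡ 2 mod 8 and 18 ≡ 4 mod 7) yet 18 ≡ 18 (mod 56), not 5.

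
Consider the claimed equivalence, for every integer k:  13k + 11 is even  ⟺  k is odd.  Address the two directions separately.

(⟹) Suppose 13k + 11 is even. Since 13 is odd, 13k and k have the same parity, so 13k + 11 ≡ k + 11 (mod 2). As 11 is odd, 13k + 11 is even exactly when k is odd. Thus k is odd.

(⟸) Conversely, suppose k is odd; write k = 2j + 1. Then 13k + 11 = 13·(2j + 1) + 11 = 2·13j + 24, which is even.

The biconditional holds.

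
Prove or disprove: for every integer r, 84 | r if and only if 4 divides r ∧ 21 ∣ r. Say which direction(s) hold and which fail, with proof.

(←) Suppose 4 ∣ r and 21 ∣ r. Any common multiple of 4 and 21 is a multiple of their lcm; here gcd(4, 21) = 1, so lcm(4, 21) = 4·21 = 84, so 84 ∣ r.

(→) If 84 ∣ r, write r = 84q. Since 84 = 21·4, r = 4·(21q), so 4 ∣ r; and since 84 = 4·21, r = 21·(4q), so 21 ∣ r.

Both implications hold.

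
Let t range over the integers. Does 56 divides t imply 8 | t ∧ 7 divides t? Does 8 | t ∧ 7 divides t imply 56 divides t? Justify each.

Both directions hold.

[⇒] If 56 ∣ t, write t = 56q. Since 56 = 7·8, t = 8·(7q), so 8 ∣ t; and since 56 = 8·7, t = 7·(8q), so 7 ∣ t.

[⇐] Suppose 8 ∣ t and 7 ∣ t. Any common multiple of 8 and 7 is a multiple of their lcm; here gcd(8, 7) = 1, so lcm(8, 7) = 8·7 = 56, so 56 ∣ t.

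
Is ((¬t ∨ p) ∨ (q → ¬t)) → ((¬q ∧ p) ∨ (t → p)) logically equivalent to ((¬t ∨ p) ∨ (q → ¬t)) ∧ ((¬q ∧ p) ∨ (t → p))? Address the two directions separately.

(←) Assume the antecedent. If t is true, the antecedent forces (t = T, q = F, p = T) or (t = T, q = T, p = T), and the consequent holds there. If t is false, the consequent reduces to true regardless of the other variables. Either way the consequent holds.

(→) This fails. Under t = T, q = T, p = F, the left side is true but the right side is false.

Only the reverse direction holds.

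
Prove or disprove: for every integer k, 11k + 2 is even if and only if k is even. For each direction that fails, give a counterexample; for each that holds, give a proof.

The biconditional holds.

[⇒] Suppose 11k + 2 is even. Since 11 is odd, 11k and k have the same parity, so 11k + 2 ≡ k + 2 (mod 2). As 2 is even, 11k + 2 is even exactly when k is even. Thus k is even.

[⇐] Conversely, suppose k is even; write k = 2j. Then 11k + 2 = 11·(2j) + 2 = 2·11j + 2, which is even.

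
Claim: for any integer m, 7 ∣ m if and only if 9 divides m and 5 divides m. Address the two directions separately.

(⇒) This fails: take m = 7. Certainly 7 ∣ 7, but 9 ∤ 7.

(⇐) This fails: take m = 45. Both 9 ∣ 45 and 5 ∣ 45, yet 45 is not a multiple of 7 (since 45 = 6·7 + 3), so 7 ∤ 45.

Both directions fail.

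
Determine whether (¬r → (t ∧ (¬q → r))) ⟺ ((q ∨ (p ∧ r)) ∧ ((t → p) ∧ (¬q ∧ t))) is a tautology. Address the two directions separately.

The forward direction fails; the converse holds.

[⇒] This fails. Under p = F, q = F, r = T, t = F, the left side is true but the right side is false.

[⇐] Assume the antecedent. If p is true, the antecedent forces (p = T, q = F, r = T, t = T), and ¬r → (t ∧ (¬q → r)) holds there. If p is false, the antecedent cannot hold. Either way ¬r → (t ∧ (¬q → r)) holds.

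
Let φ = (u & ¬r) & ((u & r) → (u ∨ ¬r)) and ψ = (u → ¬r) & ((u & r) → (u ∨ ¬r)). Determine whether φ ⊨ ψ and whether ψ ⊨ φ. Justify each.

Only the forward direction holds.

(⟸) This fails. Under r = F, u = F, the left side is false but the right side is true.

(⟹) Assume the antecedent. If r is true, the antecedent cannot hold. If r is false, the consequent reduces to true regardless of the other variables. Either way the consequent holds.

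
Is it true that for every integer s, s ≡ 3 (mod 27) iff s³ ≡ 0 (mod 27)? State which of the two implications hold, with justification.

Only the forward implication holds.

(⇐) This fails: take s = 0. Then 0³ = 0 ≡ 0 (mod 27), yet 0 ≡ 0 (mod 27), not 3.

(⇒) Suppose s ≡ 3 (mod 27). Write s = 27j + 3. Then (27j + 3)³ = 19683j³ + 6561j² + 729j + 27 = 27(729j³ + 243j² + 27j + 1) + 0, so s³ ≡ 0 (mod 27).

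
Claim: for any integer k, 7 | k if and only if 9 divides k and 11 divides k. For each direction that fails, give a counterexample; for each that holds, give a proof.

Neither direction holds.

Forward direction. This fails: take k = 7. Certainly 7 ∣ 7, but 9 ∤ 7.

Converse. This fails: take k = 99. Both 9 ∣ 99 and 11 ∣ 99, yet 99 is not a multiple of 7 (since 99 = 14·7 + 1), so 7 ∤ 99.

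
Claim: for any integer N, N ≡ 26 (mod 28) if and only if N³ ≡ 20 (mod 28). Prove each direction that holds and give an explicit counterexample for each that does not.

Converse. This fails: take N = 6. Then 6³ = 216 ≡ 20 (mod 28), yet 6 ≡ 6 (mod 28), not 26.

Forward direction. Suppose N ≡ 26 (mod 28). Write N = 28j + 26. Then (28j + 26)³ = 21952j³ + 61152j² + 56784j + 17576 = 28(784j³ + 2184j² + 2028j + 627) + 20, so N³ ≡ 20 (mod 28).

Not equivalent: only (⇒) holds.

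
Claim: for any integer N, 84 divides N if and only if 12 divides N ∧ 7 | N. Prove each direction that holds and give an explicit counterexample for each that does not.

Both implications hold.

(⇒) If 84 ∣ N, write N = 84q. Since 84 = 7·12, N = 12·(7q), so 12 ∣ N; and since 84 = 12·7, N = 7·(12q), so 7 ∣ N.

(⇐) Suppose 12 ∣ N and 7 ∣ N. Any common multiple of 12 and 7 is a multiple of their lcm; here gcd(12, 7) = 1, so lcm(12, 7) = 12·7 = 84, so 84 ∣ N.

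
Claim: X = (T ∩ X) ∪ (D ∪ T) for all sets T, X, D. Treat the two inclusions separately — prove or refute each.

Neither inclusion holds.

Forward inclusion. This inclusion fails. Take T = ∅, X = {1}, D = ∅; then 1 ∈ X but 1 ∉ (T ∩ X) ∪ (D ∪ T).

Reverse inclusion. This inclusion fails. Take T = {1}, X = ∅, D = ∅; then 1 ∈ (T ∩ X) ∪ (D ∪ T) but 1 ∉ X.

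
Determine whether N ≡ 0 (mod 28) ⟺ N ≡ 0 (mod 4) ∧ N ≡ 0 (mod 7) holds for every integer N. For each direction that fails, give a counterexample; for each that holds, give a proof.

Both directions hold; the statement is true.

(→) Suppose N ≡ 0 (mod 28); write N = 28j + 0. Since 4 ∣ 28, reducing mod 4 gives N ≡ 0 (mod 4); since 7 ∣ 28, reducing mod 7 gives N ≡ 0 (mod 7).

(←) Conversely, if N ≡ 0 (mod 4) and N ≡ 0 (mod 7), then by the Chinese remainder theorem N ≡ 0 (mod 28). This is exactly N ≡ 0 (mod 28).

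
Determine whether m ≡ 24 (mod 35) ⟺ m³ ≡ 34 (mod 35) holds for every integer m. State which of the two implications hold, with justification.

Converse. This fails: take m = 19. Then 19³ = 6859 ≡ 34 (mod 35), yet 19 ≡ 19 (mod 35), not 24.

Forward direction. Suppose m ≡ 24 (mod 35). Write m = 35j + 24. Then (35j + 24)³ = 42875j³ + 88200j² + 60480j + 13824 = 35(1225j³ + 2520j² + 1728j + 394) + 34, so m³ ≡ 34 (mod 35).

The forward direction holds; the converse fails.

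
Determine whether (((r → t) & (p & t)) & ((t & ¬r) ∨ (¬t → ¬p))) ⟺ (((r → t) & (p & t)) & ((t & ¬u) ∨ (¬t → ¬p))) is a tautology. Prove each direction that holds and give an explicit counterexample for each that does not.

(→) Assume the antecedent. If r is true, the antecedent forces (t = T, r = T, p = T, u = F) or (t = T, r = T, p = T, u = T), and the consequent holds there. If r is false, the antecedent forces (t = T, r = F, p = T, u = F) or (t = T, r = F, p = T, u = T), and the consequent holds there. Either way the consequent holds.

(←) Assume the antecedent. If r is true, the antecedent forces (t = T, r = T, p = T, u = F) or (t = T, r = T, p = T, u = T), and the consequent holds there. If r is false, the antecedent forces (t = T, r = F, p = T, u = F) or (t = T, r = F, p = T, u = T), and the consequent holds there. Either way the consequent holds.

The biconditional holds.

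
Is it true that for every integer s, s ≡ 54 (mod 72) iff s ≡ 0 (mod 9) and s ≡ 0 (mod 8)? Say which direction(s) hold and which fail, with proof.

Both directions fail.

(⇒) This fails: s = 54 gives 54 ≡ 54 (mod 72) but 54 ≡ 6 (mod 8), so the conjunction on the right does not hold.

(⇐) This fails: s = 0 satisfies both congruences on the right (0 ≡ 0 mod 9 and 0 ≡ 0 mod 8) yet 0 ≡ 0 (mod 72), not 54.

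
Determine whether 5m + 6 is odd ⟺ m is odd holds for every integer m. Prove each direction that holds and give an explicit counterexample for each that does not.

(⇒) Suppose 5m + 6 is odd. Since 5 is odd, 5m and m have the same parity, so 5m + 6 ≡ m + 6 (mod 2). As 6 is even, 5m + 6 is odd exactly when m is odd. Thus m is odd.

(⇐) Conversely, suppose m is odd; write m = 2j + 1. Then 5m + 6 = 5·(2j + 1) + 6 = 2·5j + 11, which is odd.

The biconditional holds.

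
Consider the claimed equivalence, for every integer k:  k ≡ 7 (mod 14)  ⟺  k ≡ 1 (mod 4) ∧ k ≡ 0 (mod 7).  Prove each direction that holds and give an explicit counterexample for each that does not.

[⇐] If k ≡ 1 (mod 4) and k ≡ 0 (mod 7), then by the Chinese remainder theorem k ≡ 21 (mod 28). Since 21 ≡ 7 (mod 14) and 14 ∣ 28, we get k ≡ 7 (mod 14).

[⇒] This fails: k = 7 gives 7 ≡ 7 (mod 14) but 7 ≡ 3 (mod 4), so the conjunction on the right does not hold.

Not equivalent: only (⇐) holds.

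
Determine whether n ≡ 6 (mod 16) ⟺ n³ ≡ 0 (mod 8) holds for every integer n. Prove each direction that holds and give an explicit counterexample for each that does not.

Not equivalent: only (⇒) holds.

(⇐) This fails: take n = 0. Then 0³ = 0 ≡ 0 (mod 8), yet 0 ≡ 0 (mod 16), not 6.

(⇒) Suppose n ≡ 6 (mod 16). Then n³ ≡ 6³ = 216 (mod 16), and since 8 ∣ 16, also n³ ≡ 0 (mod 8).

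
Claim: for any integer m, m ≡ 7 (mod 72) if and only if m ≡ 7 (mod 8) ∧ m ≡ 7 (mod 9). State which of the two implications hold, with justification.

The biconditional holds.

(⟸) If m ≡ 7 (mod 8) and m ≡ 7 (mod 9), then by the Chinese remainder theorem m ≡ 7 (mod 72). This is exactly m ≡ 7 (mod 72).

(⟹) Suppose m ≡ 7 (mod 72); write m = 72j + 7. Since 8 ∣ 72, reducing mod 8 gives m ≡ 7 (mod 8); since 9 ∣ 72, reducing mod 9 gives m ≡ 7 (mod 9).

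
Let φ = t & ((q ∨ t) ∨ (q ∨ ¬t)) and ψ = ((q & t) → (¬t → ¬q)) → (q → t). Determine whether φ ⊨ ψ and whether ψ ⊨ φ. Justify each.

(⟹) Assume the antecedent. If q is true, the antecedent forces (q = T, t = T), and the consequent holds there. If q is false, the consequent reduces to true regardless of the other variables. Either way the consequent holds.

(⟸) This fails. Under q = F, t = F, the left side is false but the right side is true.

The forward direction holds; the converse fails.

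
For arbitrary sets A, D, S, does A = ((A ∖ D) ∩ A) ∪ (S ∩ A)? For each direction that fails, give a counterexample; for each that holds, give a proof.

(⊆) This inclusion fails. Take A = {1}, D = {1}, S = ∅; then 1 ∈ A but 1 ∉ ((A ∖ D) ∩ A) ∪ (S ∩ A).

(⊇) Let x ∈ ((A ∖ D) ∩ A) ∪ (S ∩ A). Then either x ∈ A and x ∉ D, S; or x ∈ A ∩ S and x ∉ D; or x ∈ A ∩ D ∩ S. In each case x ∈ A, so ((A ∖ D) ∩ A) ∪ (S ∩ A) ⊆ A.

(⊆) fails; (⊇) holds.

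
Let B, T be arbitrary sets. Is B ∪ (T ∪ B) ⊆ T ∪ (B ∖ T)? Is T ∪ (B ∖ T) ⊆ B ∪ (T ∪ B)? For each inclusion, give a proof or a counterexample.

(⊆) Let x ∈ B ∪ (T ∪ B). Then either x ∈ B and x ∉ T; or x ∈ T and x ∉ B; or x ∈ B ∩ T. In each case x ∈ T ∪ (B ∖ T), so B ∪ (T ∪ B) ⊆ T ∪ (B ∖ T).

(⊇) Let x ∈ T ∪ (B ∖ T). Then either x ∈ B and x ∉ T; or x ∈ T and x ∉ B; or x ∈ B ∩ T. In each case x ∈ B ∪ (T ∪ B), so T ∪ (B ∖ T) ⊆ B ∪ (T ∪ B).

Both inclusions hold.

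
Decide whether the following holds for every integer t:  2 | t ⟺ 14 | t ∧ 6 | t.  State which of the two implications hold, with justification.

[⇒] This fails: take t = 2. Certainly 2 ∣ 2, but 14 ∤ 2.

[⇐] Suppose 14 ∣ t and 6 ∣ t. Any common multiple of 14 and 6 is a multiple of their lcm; here lcm(14, 6) = 14·6/gcd(14, 6) = 84/2 = 42, so 42 ∣ t. Since 2 ∣ 42, it follows that 2 ∣ t.

The forward direction fails; the converse holds.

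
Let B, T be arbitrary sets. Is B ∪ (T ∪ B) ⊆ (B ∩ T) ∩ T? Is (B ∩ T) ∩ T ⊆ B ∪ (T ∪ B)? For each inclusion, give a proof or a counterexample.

Only the reverse inclusion holds.

(⊆) This inclusion fails. Take B = {1}, T = ∅; then 1 ∈ B ∪ (T ∪ B) but 1 ∉ (B ∩ T) ∩ T.

(⊇) Let x ∈ (B ∩ T) ∩ T. Then x ∈ B ∩ T, from which x ∈ B ∪ (T ∪ B).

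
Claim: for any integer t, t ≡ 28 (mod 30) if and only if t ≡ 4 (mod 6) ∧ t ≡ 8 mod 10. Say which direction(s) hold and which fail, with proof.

Both implications hold.

[⇒] Suppose t ≡ 28 (mod 30); write t = 30j + 28. Since 6 ∣ 30, reducing mod 6 gives t ≡ 28 ≡ 4 (mod 6); since 10 ∣ 30, reducing mod 10 gives t ≡ 28 ≡ 8 (mod 10).

[⇐] Conversely, if t ≡ 4 (mod 6) and t ≡ 8 (mod 10), then by the Chinese remainder theorem t ≡ 28 (mod 30). This is exactly t ≡ 28 (mod 30).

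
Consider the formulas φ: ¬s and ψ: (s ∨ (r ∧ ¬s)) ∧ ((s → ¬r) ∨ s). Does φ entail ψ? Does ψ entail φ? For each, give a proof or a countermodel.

Neither direction holds.

(⇒) This fails. Under r = F, s = F, the left side is true but the right side is false.

(⇐) This fails. Under r = F, s = T, the left side is false but the right side is true.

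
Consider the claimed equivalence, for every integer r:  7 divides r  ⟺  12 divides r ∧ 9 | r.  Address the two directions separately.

(⇒) fails and (⇐) fails.

[⇒] This fails: take r = 7. Certainly 7 ∣ 7, but 12 ∤ 7.

[⇐] This fails: take r = 36. Both 12 ∣ 36 and 9 ∣ 36, yet 36 is not a multiple of 7 (since 36 = 5·7 + 1), so 7 ∤ 36.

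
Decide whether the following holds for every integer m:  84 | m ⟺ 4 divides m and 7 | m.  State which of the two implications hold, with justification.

(⟹) If 84 ∣ m, write m = 84q. Since 84 = 21·4, m = 4·(21q), so 4 ∣ m; and since 84 = 12·7, m = 7·(12q), so 7 ∣ m.

(⟸) This fails: take m = 28. Both 4 ∣ 28 and 7 ∣ 28, yet 28 is not a multiple of 84 (since 28 = 0·84 + 28), so 84 ∤ 28.

Only the forward direction holds.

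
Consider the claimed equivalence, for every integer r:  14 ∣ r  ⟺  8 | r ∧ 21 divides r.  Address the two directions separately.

Only the converse holds.

(⇒) This fails: take r = 14. Certainly 14 ∣ 14, but 8 ∤ 14.

(⇐) Suppose 8 ∣ r and 21 ∣ r. Any common multiple of 8 and 21 is a multiple of their lcm; here gcd(8, 21) = 1, so lcm(8, 21) = 8·21 = 168, so 168 ∣ r. Since 14 ∣ 168, it follows that 14 ∣ r.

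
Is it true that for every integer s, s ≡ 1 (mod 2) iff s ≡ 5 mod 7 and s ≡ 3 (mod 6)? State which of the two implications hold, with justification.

Only the reverse direction holds.

[⇒] This fails: s = 1 gives 1 ≡ 1 (mod 2) but 1 ≡ 1 (mod 7), so the conjunction on the right does not hold.

[⇐] Conversely, if s ≡ 5 (mod 7) and s ≡ 3 (mod 6), then by the Chinese remainder theorem s ≡ 33 (mod 42). Since 33 ≡ 1 (mod 2) and 2 ∣ 42, we get s ≡ 1 (mod 2).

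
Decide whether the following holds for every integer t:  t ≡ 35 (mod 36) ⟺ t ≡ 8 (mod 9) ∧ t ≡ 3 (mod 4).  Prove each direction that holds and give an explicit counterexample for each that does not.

[⇒] Suppose t ≡ 35 (mod 36); write t = 36j + 35. Since 9 ∣ 36, reducing mod 9 gives t ≡ 35 ≡ 8 (mod 9); since 4 ∣ 36, reducing mod 4 gives t ≡ 35 ≡ 3 (mod 4).

[⇐] Conversely, if t ≡ 8 (mod 9) and t ≡ 3 (mod 4), then by the Chinese remainder theorem t ≡ 35 (mod 36). This is exactly t ≡ 35 (mod 36).

Both implications hold.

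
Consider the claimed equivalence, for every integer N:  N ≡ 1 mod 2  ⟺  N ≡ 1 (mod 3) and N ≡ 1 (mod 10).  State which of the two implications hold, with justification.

Forward direction. This fails: N = 3 gives 3 ≡ 1 (mod 2) but 3 ≡ 0 (mod 3), so the conjunction on the right does not hold.

Converse. If N ≡ 1 (mod 3) and N ≡ 1 (mod 10), then by the Chinese remainder theorem N ≡ 1 (mod 30). Since 1 ≡ 1 (mod 2) and 2 ∣ 30, we get N ≡ 1 (mod 2).

(⇒) fails; (⇐) holds.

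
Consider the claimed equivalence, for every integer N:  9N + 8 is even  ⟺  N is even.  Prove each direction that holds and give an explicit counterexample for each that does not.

Equivalent; both directions hold.

Forward direction. Suppose 9N + 8 is even. Since 9 is odd, 9N and N have the same parity, so 9N + 8 ≡ N + 8 (mod 2). As 8 is even, 9N + 8 is even exactly when N is even. Thus N is even.

Converse. Suppose N is even; write N = 2j. Then 9N + 8 = 9·(2j) + 8 = 2·9j + 8, which is even.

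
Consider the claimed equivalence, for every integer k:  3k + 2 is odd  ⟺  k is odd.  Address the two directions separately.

(→) Suppose 3k + 2 is odd. Since 3 is odd, 3k and k have the same parity, so 3k + 2 ≡ k + 2 (mod 2). As 2 is even, 3k + 2 is odd exactly when k is odd. Thus k is odd.

(←) Conversely, suppose k is odd; write k = 2j + 1. Then 3k + 2 = 3·(2j + 1) + 2 = 2·3j + 5, which is odd.

Both directions hold.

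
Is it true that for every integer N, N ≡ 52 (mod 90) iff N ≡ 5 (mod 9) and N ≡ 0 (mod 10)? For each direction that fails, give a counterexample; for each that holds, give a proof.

Forward direction. This fails: N = 52 gives 52 ≡ 52 (mod 90) but 52 ≡ 7 (mod 9), so the conjunction on the right does not hold.

Converse. This fails: N = 50 satisfies both congruences on the right (50 ≡ 5 mod 9 and 50 ≡ 0 mod 10) yet 50 ≡ 50 (mod 90), not 52.

Both directions fail.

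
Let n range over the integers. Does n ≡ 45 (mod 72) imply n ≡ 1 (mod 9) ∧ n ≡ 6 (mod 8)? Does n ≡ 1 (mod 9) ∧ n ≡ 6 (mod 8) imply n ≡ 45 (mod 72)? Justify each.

Neither direction holds.

(⟹) This fails: n = 45 gives 45 ≡ 45 (mod 72) but 45 ≡ 0 (mod 9), so the conjunction on the right does not hold.

(⟸) This fails: n = 46 satisfies both congruences on the right (46 ≡ 1 mod 9 and 46 ≡ 6 mod 8) yet 46 ≡ 46 (mod 72), not 45.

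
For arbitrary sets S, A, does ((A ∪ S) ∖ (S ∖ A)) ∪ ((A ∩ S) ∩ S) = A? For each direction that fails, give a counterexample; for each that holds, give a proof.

(⊇) Let x ∈ A. Then either x ∈ A and x ∉ S; or x ∈ S ∩ A. In each case x ∈ ((A ∪ S) ∖ (S ∖ A)) ∪ ((A ∩ S) ∩ S), so A ⊆ ((A ∪ S) ∖ (S ∖ A)) ∪ ((A ∩ S) ∩ S).

(⊆) Let x ∈ ((A ∪ S) ∖ (S ∖ A)) ∪ ((A ∩ S) ∩ S). Then either x ∈ A and x ∉ S; or x ∈ S ∩ A. In each case x ∈ A, so ((A ∪ S) ∖ (S ∖ A)) ∪ ((A ∩ S) ∩ S) ⊆ A.

Both inclusions hold; the sets are equal.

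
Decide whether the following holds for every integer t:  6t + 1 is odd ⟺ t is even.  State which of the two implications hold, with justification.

The forward direction fails; the converse holds.

(→) This fails: take t = 3. Then 6t + 1 = 19, which is odd, yet t = 3 is odd, not even.

(←) Suppose t is even. Since 6 is even, 6t is even for every t, so 6t + 1 has the same parity as 1, which is odd. Hence 6t + 1 is odd.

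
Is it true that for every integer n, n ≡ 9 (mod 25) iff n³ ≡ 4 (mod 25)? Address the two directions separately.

(→) Suppose n ≡ 9 (mod 25). Write n = 25j + 9. Then (25j + 9)³ = 15625j³ + 16875j² + 6075j + 729 = 25(625j³ + 675j² + 243j + 29) + 4, so n³ ≡ 4 (mod 25).

(←) Conversely, suppose n³ ≡ 4 (mod 25). The only residue r in {0, …, 24} with r³ ≡ 4 (mod 25) is r = 9, so n ≡ 9 (mod 25).

Both directions hold.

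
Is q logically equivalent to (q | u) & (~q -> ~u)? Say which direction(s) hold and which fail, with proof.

The biconditional holds.

(→) Assume the antecedent. If u is true, the antecedent forces (u = T, q = T), and (q | u) & (~q -> ~u) holds there. If u is false, the antecedent forces (u = F, q = T), and (q | u) & (~q -> ~u) holds there. Either way (q | u) & (~q -> ~u) holds.

(←) Assume the antecedent. If u is true, the antecedent forces (u = T, q = T), and q holds there. If u is false, the antecedent forces (u = F, q = T), and q holds there. Either way q holds.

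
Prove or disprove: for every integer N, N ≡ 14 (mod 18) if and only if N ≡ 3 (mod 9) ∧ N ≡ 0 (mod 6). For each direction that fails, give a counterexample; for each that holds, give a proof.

(→) This fails: N = 14 gives 14 ≡ 14 (mod 18) but 14 ≡ 5 (mod 9), so the conjunction on the right does not hold.

(←) This fails: N = 12 satisfies both congruences on the right (12 ≡ 3 mod 9 and 12 ≡ 0 mod 6) yet 12 ≡ 12 (mod 18), not 14.

Neither implication holds.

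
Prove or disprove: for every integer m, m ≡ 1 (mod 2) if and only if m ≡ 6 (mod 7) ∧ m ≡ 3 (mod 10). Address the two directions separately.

(⟹) This fails: m = 1 gives 1 ≡ 1 (mod 2) but 1 ≡ 1 (mod 7), so the conjunction on the right does not hold.

(⟸) Conversely, if m ≡ 6 (mod 7) and m ≡ 3 (mod 10), then by the Chinese remainder theorem m ≡ 13 (mod 70). Since 13 ≡ 1 (mod 2) and 2 ∣ 70, we get m ≡ 1 (mod 2).

Only the converse holds.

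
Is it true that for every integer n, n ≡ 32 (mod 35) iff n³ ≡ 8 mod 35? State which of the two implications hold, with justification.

The forward direction holds; the converse fails.

(⟸) This fails: take n = 2. Then 2³ = 8 ≡ 8 (mod 35), yet 2 ≡ 2 (mod 35), not 32.

(⟹) Suppose n ≡ 32 (mod 35). Write n = 35j + 32. Then (35j + 32)³ = 42875j³ + 117600j² + 107520j + 32768 = 35(1225j³ + 3360j² + 3072j + 936) + 8, so n³ ≡ 8 (mod 35).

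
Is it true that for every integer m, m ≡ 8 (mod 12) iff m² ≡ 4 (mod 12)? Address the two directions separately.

[⇒] Suppose m ≡ 8 (mod 12). Write m = 12j + 8. Then (12j + 8)² = 144j² + 192j + 64 = 12(12j² + 16j + 5) + 4, so m² ≡ 4 (mod 12).

[⇐] This fails: take m = 2. Then 2² = 4 ≡ 4 (mod 12), yet 2 ≡ 2 (mod 12), not 8.

(⇒) holds; (⇐) fails.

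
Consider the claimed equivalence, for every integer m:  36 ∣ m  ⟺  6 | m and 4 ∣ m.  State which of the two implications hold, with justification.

Only the forward implication holds.

(⟸) This fails: take m = 12. Both 6 ∣ 12 and 4 ∣ 12, yet 12 is not a multiple of 36 (since 12 = 0·36 + 12), so 36 ∤ 12.

(⟹) If 36 ∣ m, write m = 36q. Since 36 = 6·6, m = 6·(6q), so 6 ∣ m; and since 36 = 9·4, m = 4·(9q), so 4 ∣ m.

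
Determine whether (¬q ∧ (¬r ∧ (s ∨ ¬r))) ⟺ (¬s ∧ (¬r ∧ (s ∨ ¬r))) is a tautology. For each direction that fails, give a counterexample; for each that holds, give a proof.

Neither direction holds.

(⇒) This fails. Under s = T, r = F, q = F, the left side is true but the right side is false.

(⇐) This fails. Under s = F, r = F, q = T, the left side is false but the right side is true.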